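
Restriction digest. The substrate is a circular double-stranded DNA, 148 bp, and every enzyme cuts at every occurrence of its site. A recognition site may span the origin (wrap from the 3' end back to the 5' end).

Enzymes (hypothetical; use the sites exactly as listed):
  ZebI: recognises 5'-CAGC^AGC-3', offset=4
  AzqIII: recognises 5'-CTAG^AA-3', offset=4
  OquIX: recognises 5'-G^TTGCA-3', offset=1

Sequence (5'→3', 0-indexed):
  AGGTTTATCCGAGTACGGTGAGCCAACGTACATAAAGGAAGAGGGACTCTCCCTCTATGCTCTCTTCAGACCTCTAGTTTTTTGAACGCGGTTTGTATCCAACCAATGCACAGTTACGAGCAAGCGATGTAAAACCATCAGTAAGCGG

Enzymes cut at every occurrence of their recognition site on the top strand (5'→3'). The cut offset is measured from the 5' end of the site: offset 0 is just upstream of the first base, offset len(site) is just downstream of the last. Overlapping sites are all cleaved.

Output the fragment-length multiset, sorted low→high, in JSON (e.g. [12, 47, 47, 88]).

Per-enzyme occurrences:
  ZebI (CAGCAGC, off=4): no sites
  AzqIII (CTAGAA, off=4): no sites
  OquIX (GTTGCA, off=1): no sites

All cut coordinates (distinct, sorted): ∅

Fragment lengths:
  no cuts → one circular fragment of 148 bp

[148]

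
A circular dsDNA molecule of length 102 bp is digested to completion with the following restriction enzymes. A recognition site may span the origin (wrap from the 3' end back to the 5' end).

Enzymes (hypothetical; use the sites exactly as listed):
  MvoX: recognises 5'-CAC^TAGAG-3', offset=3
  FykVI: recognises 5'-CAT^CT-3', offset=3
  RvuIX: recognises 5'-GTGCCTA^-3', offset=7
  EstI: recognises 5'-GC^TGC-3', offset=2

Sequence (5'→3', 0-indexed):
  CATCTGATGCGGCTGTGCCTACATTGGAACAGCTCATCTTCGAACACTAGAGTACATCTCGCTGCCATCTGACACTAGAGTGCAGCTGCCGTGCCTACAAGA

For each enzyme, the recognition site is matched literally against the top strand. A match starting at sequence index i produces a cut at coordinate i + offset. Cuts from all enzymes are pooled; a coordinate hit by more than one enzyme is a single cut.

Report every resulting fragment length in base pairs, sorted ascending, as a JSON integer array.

Site scan:
  MvoX (CACTAGAG, off=3): starts [44, 72] → cuts [47, 75]
  FykVI (CATCT, off=3): starts [0, 34, 54, 65] → cuts [3, 37, 57, 68]
  RvuIX (GTGCCTA, off=7): starts [14, 90] → cuts [21, 97]
  EstI (GCTGC, off=2): starts [60, 84] → cuts [62, 86]

Pooled cuts: [3, 21, 37, 47, 57, 62, 68, 75, 86, 97]

Fragment lengths:
  3→21: 18 bp
  21→37: 16 bp
  37→47: 10 bp
  47→57: 10 bp
  57→62: 5 bp
  62→68: 6 bp
  68→75: 7 bp
  75→86: 11 bp
  86→97: 11 bp
  97→3 (wrap): 102-97+3 = 8 bp

[5,6,7,8,10,10,11,11,16,18]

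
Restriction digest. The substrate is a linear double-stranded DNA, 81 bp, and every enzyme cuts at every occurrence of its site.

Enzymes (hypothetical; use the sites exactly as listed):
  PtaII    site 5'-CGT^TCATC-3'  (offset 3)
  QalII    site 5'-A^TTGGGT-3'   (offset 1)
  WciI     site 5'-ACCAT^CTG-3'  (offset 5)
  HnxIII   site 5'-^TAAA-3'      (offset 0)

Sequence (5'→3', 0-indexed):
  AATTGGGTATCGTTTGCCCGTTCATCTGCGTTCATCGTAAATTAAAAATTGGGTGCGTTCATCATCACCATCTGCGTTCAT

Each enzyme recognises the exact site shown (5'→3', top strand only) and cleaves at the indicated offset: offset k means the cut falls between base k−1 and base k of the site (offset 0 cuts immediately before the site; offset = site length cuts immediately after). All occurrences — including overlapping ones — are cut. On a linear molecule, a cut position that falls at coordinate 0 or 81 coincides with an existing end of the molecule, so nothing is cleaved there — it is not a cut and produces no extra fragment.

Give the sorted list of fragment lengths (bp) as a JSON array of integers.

Site scan:
  PtaII (CGTTCATC, off=3): starts [18, 28, 55] → cuts [21, 31, 58]
  QalII (ATTGGGT, off=1): starts [1, 47] → cuts [2, 48]
  WciI (ACCATCTG, off=5): starts [66] → cuts [71]
  HnxIII (TAAA, off=0): starts [37, 42] → cuts [37, 42]

Pooled cuts: [2, 21, 31, 37, 42, 48, 58, 71]

Fragment lengths:
  [0,2): 2 bp
  [2,21): 19 bp
  [21,31): 10 bp
  [31,37): 6 bp
  [37,42): 5 bp
  [42,48): 6 bp
  [48,58): 10 bp
  [58,71): 13 bp
  [71,81): 10 bp

[2,5,6,6,10,10,10,13,19]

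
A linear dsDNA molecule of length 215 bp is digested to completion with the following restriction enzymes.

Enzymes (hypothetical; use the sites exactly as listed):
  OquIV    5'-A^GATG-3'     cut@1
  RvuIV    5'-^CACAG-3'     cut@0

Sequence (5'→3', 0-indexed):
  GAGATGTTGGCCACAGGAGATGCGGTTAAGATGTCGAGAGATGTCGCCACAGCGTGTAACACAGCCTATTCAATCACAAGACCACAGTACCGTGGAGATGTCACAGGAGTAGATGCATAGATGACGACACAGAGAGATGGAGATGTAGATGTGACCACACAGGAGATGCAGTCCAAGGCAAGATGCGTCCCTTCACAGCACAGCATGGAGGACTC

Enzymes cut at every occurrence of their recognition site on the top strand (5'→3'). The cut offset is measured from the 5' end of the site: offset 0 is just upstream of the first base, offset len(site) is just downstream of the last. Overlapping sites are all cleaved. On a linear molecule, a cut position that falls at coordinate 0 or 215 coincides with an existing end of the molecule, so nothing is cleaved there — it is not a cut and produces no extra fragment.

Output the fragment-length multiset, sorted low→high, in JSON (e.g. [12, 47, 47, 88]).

Scan for sites:
  OquIV (AGATG, off=1): starts [1, 17, 28, 38, 95, 110, 118, 134, 140, 146, 163, 180] → cuts [2, 18, 29, 39, 96, 111, 119, 135, 141, 147, 164, 181]
  RvuIV (CACAG, off=0): starts [11, 47, 59, 82, 101, 127, 157, 193, 198] → cuts [11, 47, 59, 82, 101, 127, 157, 193, 198]

Pooled cuts: [2, 11, 18, 29, 39, 47, 59, 82, 96, 101, 111, 119, 127, 135, 141, 147, 157, 164, 181, 193, 198]

Fragment lengths:
  [0,2): 2 bp
  [2,11): 9 bp
  [11,18): 7 bp
  [18,29): 11 bp
  [29,39): 10 bp
  [39,47): 8 bp
  [47,59): 12 bp
  [59,82): 23 bp
  [82,96): 14 bp
  [96,101): 5 bp
  [101,111): 10 bp
  [111,119): 8 bp
  [119,127): 8 bp
  [127,135): 8 bp
  [135,141): 6 bp
  [141,147): 6 bp
  [147,157): 10 bp
  [157,164): 7 bp
  [164,181): 17 bp
  [181,193): 12 bp
  [193,198): 5 bp
  [198,215): 17 bp

[2,5,5,6,6,7,7,8,8,8,8,9,10,10,10,11,12,12,14,17,17,23]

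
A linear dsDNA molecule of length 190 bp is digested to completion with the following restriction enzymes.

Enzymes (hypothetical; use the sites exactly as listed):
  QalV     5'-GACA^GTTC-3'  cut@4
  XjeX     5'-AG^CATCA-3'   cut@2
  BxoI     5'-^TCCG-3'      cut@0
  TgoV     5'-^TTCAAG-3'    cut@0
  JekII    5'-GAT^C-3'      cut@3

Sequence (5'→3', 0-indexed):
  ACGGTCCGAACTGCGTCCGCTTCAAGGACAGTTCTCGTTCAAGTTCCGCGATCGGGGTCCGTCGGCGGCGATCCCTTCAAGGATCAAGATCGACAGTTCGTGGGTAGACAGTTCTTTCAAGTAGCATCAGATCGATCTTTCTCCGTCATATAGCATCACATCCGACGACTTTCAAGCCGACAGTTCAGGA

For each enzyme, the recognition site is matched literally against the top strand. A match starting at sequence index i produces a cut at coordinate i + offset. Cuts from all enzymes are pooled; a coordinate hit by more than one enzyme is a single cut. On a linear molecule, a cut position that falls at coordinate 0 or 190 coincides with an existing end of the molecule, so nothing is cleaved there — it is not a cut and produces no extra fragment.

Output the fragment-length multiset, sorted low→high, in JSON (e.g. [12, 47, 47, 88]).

Scan for sites:
  QalV (GACAGTTC, off=4): starts [26, 91, 106, 178] → cuts [30, 95, 110, 182]
  XjeX (AGCATCA, off=2): starts [122, 151] → cuts [124, 153]
  BxoI (TCCG, off=0): starts [4, 15, 44, 57, 141, 160] → cuts [4, 15, 44, 57, 141, 160]
  TgoV (TTCAAG, off=0): starts [20, 37, 75, 115, 170] → cuts [20, 37, 75, 115, 170]
  JekII (GATC, off=3): starts [49, 69, 81, 87, 129, 133] → cuts [52, 72, 84, 90, 132, 136]

All cut coordinates (distinct, sorted): [4, 15, 20, 30, 37, 44, 52, 57, 72, 75, 84, 90, 95, 110, 115, 124, 132, 136, 141, 153, 160, 170, 182]

Fragment lengths:
  [0,4): 4 bp
  [4,15): 11 bp
  [15,20): 5 bp
  [20,30): 10 bp
  [30,37): 7 bp
  [37,44): 7 bp
  [44,52): 8 bp
  [52,57): 5 bp
  [57,72): 15 bp
  [72,75): 3 bp
  [75,84): 9 bp
  [84,90): 6 bp
  [90,95): 5 bp
  [95,110): 15 bp
  [110,115): 5 bp
  [115,124): 9 bp
  [124,132): 8 bp
  [132,136): 4 bp
  [136,141): 5 bp
  [141,153): 12 bp
  [153,160): 7 bp
  [160,170): 10 bp
  [170,182): 12 bp
  [182,190): 8 bp

[3,4,4,5,5,5,5,5,6,7,7,7,8,8,8,9,9,10,10,11,12,12,15,15]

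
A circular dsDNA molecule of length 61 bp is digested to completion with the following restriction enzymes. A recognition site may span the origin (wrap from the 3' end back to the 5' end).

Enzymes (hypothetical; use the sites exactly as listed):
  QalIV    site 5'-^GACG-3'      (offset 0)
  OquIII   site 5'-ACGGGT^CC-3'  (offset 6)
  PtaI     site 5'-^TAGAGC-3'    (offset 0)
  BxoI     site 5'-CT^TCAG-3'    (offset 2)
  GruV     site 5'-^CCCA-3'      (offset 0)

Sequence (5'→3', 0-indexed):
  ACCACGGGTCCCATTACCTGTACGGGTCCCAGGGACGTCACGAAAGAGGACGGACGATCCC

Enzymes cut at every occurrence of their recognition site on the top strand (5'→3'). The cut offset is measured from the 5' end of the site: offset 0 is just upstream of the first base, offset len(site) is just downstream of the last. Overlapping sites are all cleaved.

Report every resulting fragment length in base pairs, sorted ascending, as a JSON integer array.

[4,6,6,12,15,18]

Per-enzyme occurrences:
  QalIV GACG/0: at [33, 48, 52] ⇒ [33, 48, 52]
  OquIII ACGGGTCC/6: at [3, 21] ⇒ [9, 27]
  PtaI (TAGAGC, off=0): no sites
  BxoI (CTTCAG, off=2): no sites
  GruV CCCA/0: at [9, 27, 58] ⇒ [9, 27, 58]

Pooled cuts: [9, 27, 33, 48, 52, 58]

Fragments:
  9→27: 18 bp
  27→33: 6 bp
  33→48: 15 bp
  48→52: 4 bp
  52→58: 6 bp
  58→9 (wrap): 61-58+9 = 12 bp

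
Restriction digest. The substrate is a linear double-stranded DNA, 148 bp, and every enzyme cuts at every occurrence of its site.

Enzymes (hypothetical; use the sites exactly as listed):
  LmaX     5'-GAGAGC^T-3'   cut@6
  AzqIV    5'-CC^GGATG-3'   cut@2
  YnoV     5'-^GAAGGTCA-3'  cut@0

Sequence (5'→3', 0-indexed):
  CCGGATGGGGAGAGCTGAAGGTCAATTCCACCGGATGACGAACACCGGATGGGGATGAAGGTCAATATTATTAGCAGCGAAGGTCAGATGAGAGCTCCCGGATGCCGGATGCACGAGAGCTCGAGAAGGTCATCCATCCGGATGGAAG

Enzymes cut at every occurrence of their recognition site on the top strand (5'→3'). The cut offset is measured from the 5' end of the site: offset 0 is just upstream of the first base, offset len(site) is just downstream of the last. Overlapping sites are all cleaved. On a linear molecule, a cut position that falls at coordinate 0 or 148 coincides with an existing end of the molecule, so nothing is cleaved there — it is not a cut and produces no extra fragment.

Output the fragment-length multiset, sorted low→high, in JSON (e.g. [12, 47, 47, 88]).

[1,2,4,4,7,9,10,13,14,14,15,16,17,22]

Scan for sites:
  LmaX GAGAGCT/6: at [9, 89, 114] ⇒ [15, 95, 120]
  AzqIV CCGGATG/2: at [0, 30, 44, 97, 104, 137] ⇒ [2, 32, 46, 99, 106, 139]
  YnoV GAAGGTCA/0: at [16, 56, 78, 124] ⇒ [16, 56, 78, 124]

All cut coordinates (distinct, sorted): [2, 15, 16, 32, 46, 56, 78, 95, 99, 106, 120, 124, 139]

Fragment lengths:
  [0,2): 2 bp
  [2,15): 13 bp
  [15,16): 1 bp
  [16,32): 16 bp
  [32,46): 14 bp
  [46,56): 10 bp
  [56,78): 22 bp
  [78,95): 17 bp
  [95,99): 4 bp
  [99,106): 7 bp
  [106,120): 14 bp
  [120,124): 4 bp
  [124,139): 15 bp
  [139,148): 9 bp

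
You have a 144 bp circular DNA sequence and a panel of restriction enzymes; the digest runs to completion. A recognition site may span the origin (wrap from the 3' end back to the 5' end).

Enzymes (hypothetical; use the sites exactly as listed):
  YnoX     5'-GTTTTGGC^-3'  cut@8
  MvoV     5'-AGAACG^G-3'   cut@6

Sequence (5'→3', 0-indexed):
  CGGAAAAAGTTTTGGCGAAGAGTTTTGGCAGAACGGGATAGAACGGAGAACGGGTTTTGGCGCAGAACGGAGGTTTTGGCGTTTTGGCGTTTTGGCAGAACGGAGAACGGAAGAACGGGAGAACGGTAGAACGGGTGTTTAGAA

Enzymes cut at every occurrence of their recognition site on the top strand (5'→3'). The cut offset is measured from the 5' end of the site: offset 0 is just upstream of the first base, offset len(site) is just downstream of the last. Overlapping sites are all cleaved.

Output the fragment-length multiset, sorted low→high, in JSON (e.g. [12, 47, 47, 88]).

[6,6,7,7,8,8,8,8,8,8,9,10,11,13,13,14]

Scan for sites:
  YnoX (GTTTTGGC, off=8): starts [8, 21, 53, 72, 80, 88] → cuts [16, 29, 61, 80, 88, 96]
  MvoV (AGAACGG, off=6): starts [29, 39, 46, 63, 96, 103, 111, 119, 127, 140] → cuts [2, 35, 45, 52, 69, 102, 109, 117, 125, 133]

All cut coordinates (distinct, sorted): [2, 16, 29, 35, 45, 52, 61, 69, 80, 88, 96, 102, 109, 117, 125, 133]

Fragments:
  2→16: 14 bp
  16→29: 13 bp
  29→35: 6 bp
  35→45: 10 bp
  45→52: 7 bp
  52→61: 9 bp
  61→69: 8 bp
  69→80: 11 bp
  80→88: 8 bp
  88→96: 8 bp
  96→102: 6 bp
  102→109: 7 bp
  109→117: 8 bp
  117→125: 8 bp
  125→133: 8 bp
  133→2 (wrap): 144-133+2 = 13 bp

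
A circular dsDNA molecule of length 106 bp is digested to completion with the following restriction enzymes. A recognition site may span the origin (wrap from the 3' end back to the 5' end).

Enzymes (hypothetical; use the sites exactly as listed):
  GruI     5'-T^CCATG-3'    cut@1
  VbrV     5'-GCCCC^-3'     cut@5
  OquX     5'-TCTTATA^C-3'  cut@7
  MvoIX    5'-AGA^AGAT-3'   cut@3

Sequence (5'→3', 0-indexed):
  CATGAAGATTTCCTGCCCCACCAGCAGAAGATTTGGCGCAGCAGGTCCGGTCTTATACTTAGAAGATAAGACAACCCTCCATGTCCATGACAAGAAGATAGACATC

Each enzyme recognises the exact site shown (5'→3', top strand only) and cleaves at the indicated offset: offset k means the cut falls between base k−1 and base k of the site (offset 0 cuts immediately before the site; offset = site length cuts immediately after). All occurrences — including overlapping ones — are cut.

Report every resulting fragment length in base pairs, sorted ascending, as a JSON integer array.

[6,6,9,10,11,15,20,29]

Site scan:
  GruI (TCCATG, off=1): starts [77, 83, 104] → cuts [78, 84, 105]
  VbrV (GCCCC, off=5): starts [14] → cuts [19]
  OquX (TCTTATAC, off=7): starts [50] → cuts [57]
  MvoIX (AGAAGAT, off=3): starts [25, 60, 92] → cuts [28, 63, 95]

Pooled cuts: [19, 28, 57, 63, 78, 84, 95, 105]

Fragment lengths:
  19→28: 9 bp
  28→57: 29 bp
  57→63: 6 bp
  63→78: 15 bp
  78→84: 6 bp
  84→95: 11 bp
  95→105: 10 bp
  105→19 (wrap): 106-105+19 = 20 bp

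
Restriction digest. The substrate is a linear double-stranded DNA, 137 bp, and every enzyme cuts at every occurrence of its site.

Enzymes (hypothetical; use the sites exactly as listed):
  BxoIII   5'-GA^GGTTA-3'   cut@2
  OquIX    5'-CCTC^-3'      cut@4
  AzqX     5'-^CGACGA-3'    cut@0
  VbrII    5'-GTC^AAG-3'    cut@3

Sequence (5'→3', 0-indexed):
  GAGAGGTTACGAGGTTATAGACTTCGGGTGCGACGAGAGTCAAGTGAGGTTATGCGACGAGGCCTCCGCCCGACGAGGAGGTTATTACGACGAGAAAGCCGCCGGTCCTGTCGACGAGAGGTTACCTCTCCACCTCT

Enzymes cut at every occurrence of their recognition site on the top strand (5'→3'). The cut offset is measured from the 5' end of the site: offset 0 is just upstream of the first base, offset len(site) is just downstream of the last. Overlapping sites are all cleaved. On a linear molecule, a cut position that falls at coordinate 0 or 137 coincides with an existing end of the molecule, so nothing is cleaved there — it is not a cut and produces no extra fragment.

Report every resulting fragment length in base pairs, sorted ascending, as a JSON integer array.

Per-enzyme occurrences:
  BxoIII (GAGGTTA, off=2): starts [2, 10, 45, 77, 117] → cuts [4, 12, 47, 79, 119]
  OquIX (CCTC, off=4): starts [62, 124, 132] → cuts [66, 128, 136]
  AzqX (CGACGA, off=0): starts [30, 54, 70, 87, 111] → cuts [30, 54, 70, 87, 111]
  VbrII (GTCAAG, off=3): starts [38] → cuts [41]

All cut coordinates (distinct, sorted): [4, 12, 30, 41, 47, 54, 66, 70, 79, 87, 111, 119, 128, 136]

Fragments:
  [0,4): 4 bp
  [4,12): 8 bp
  [12,30): 18 bp
  [30,41): 11 bp
  [41,47): 6 bp
  [47,54): 7 bp
  [54,66): 12 bp
  [66,70): 4 bp
  [70,79): 9 bp
  [79,87): 8 bp
  [87,111): 24 bp
  [111,119): 8 bp
  [119,128): 9 bp
  [128,136): 8 bp
  [136,137): 1 bp

[1,4,4,6,7,8,8,8,8,9,9,11,12,18,24]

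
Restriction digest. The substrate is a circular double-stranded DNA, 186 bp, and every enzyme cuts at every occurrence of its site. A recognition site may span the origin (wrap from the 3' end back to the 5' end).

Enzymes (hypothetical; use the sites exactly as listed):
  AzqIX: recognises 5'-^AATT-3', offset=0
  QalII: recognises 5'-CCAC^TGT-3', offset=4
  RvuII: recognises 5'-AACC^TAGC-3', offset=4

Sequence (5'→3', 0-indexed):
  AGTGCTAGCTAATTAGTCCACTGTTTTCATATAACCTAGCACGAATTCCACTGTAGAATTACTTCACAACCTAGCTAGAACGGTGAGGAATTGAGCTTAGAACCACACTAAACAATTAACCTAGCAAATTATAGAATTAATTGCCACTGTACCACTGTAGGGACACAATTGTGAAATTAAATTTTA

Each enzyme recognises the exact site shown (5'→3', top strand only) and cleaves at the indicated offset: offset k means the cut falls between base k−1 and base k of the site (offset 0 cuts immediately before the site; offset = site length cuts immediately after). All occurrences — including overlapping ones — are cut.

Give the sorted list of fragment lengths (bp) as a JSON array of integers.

Site scan:
  AzqIX (AATT, off=0): starts [10, 43, 56, 88, 113, 126, 134, 138, 166, 174, 179] → cuts [10, 43, 56, 88, 113, 126, 134, 138, 166, 174, 179]
  QalII (CCACTGT, off=4): starts [17, 47, 143, 151] → cuts [21, 51, 147, 155]
  RvuII (AACCTAGC, off=4): starts [32, 67, 117] → cuts [36, 71, 121]

Pooled cuts: [10, 21, 36, 43, 51, 56, 71, 88, 113, 121, 126, 134, 138, 147, 155, 166, 174, 179]

Fragment lengths:
  10→21: 11 bp
  21→36: 15 bp
  36→43: 7 bp
  43→51: 8 bp
  51→56: 5 bp
  56→71: 15 bp
  71→88: 17 bp
  88→113: 25 bp
  113→121: 8 bp
  121→126: 5 bp
  126→134: 8 bp
  134→138: 4 bp
  138→147: 9 bp
  147→155: 8 bp
  155→166: 11 bp
  166→174: 8 bp
  174→179: 5 bp
  179→10 (wrap): 186-179+10 = 17 bp

[4,5,5,5,7,8,8,8,8,8,9,11,11,15,15,17,17,25]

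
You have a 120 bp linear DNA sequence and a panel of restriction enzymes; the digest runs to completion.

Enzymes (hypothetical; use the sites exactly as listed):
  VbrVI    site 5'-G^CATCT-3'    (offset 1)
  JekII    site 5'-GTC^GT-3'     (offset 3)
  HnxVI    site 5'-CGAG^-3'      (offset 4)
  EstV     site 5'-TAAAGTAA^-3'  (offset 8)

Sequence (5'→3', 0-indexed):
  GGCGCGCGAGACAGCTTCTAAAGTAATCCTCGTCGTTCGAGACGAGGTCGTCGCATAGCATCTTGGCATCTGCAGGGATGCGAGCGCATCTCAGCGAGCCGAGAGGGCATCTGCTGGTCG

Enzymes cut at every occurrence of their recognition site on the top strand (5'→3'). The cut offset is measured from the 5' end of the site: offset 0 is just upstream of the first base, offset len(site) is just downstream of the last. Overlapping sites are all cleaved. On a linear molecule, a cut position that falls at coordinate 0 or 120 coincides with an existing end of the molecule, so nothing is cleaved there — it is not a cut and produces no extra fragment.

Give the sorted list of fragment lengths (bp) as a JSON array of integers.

Site scan:
  VbrVI GCATCT/1: at [57, 65, 85, 106] ⇒ [58, 66, 86, 107]
  JekII GTCGT/3: at [31, 46] ⇒ [34, 49]
  HnxVI CGAG/4: at [6, 37, 42, 80, 94, 99] ⇒ [10, 41, 46, 84, 98, 103]
  EstV TAAAGTAA/8: at [18] ⇒ [26]

All cut coordinates (distinct, sorted): [10, 26, 34, 41, 46, 49, 58, 66, 84, 86, 98, 103, 107]

Fragments:
  [0,10): 10 bp
  [10,26): 16 bp
  [26,34): 8 bp
  [34,41): 7 bp
  [41,46): 5 bp
  [46,49): 3 bp
  [49,58): 9 bp
  [58,66): 8 bp
  [66,84): 18 bp
  [84,86): 2 bp
  [86,98): 12 bp
  [98,103): 5 bp
  [103,107): 4 bp
  [107,120): 13 bp

[2,3,4,5,5,7,8,8,9,10,12,13,16,18]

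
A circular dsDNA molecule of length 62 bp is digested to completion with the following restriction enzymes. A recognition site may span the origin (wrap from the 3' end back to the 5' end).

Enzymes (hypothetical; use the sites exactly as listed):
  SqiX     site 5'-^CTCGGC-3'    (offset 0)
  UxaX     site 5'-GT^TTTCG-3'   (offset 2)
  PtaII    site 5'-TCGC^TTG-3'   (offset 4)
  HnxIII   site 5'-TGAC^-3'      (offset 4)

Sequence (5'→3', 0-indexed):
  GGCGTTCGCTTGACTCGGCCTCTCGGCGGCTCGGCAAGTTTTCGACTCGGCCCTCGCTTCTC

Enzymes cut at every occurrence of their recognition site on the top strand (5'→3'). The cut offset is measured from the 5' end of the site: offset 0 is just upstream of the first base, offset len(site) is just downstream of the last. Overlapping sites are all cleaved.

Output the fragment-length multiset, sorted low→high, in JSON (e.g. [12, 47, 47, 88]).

[1,4,6,7,8,10,12,14]

Site scan:
  SqiX CTCGGC/0: at [13, 21, 29, 45, 59] ⇒ [13, 21, 29, 45, 59]
  UxaX GTTTTCG/2: at [37] ⇒ [39]
  PtaII TCGCTTG/4: at [5] ⇒ [9]
  HnxIII TGAC/4: at [10] ⇒ [14]

Pooled cuts: [9, 13, 14, 21, 29, 39, 45, 59]

Fragment lengths:
  9→13: 4 bp
  13→14: 1 bp
  14→21: 7 bp
  21→29: 8 bp
  29→39: 10 bp
  39→45: 6 bp
  45→59: 14 bp
  59→9 (wrap): 62-59+9 = 12 bp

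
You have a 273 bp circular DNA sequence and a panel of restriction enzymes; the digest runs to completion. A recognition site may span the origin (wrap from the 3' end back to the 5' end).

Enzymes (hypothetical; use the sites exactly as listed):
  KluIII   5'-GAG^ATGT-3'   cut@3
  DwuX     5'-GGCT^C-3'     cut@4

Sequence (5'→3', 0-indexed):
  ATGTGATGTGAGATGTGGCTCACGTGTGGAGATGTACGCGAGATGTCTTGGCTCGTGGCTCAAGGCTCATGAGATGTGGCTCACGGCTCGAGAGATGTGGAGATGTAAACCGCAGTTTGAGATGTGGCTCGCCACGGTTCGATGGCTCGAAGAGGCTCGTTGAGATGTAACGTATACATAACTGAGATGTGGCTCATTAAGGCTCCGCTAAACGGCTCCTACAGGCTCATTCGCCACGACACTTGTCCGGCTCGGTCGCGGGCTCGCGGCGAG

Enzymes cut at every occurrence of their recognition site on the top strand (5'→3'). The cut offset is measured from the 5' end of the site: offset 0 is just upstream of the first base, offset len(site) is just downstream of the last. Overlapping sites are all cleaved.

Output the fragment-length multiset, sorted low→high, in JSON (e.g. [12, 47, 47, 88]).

[6,6,7,7,7,7,8,8,8,8,8,9,10,10,10,11,11,11,12,12,13,18,19,22,25]

Per-enzyme occurrences:
  KluIII (GAGATGT, off=3): starts [9, 28, 39, 70, 91, 99, 118, 161, 183, 270] → cuts [0, 12, 31, 42, 73, 94, 102, 121, 164, 186]
  DwuX (GGCTC, off=4): starts [16, 49, 56, 63, 77, 84, 125, 143, 153, 190, 200, 213, 223, 248, 260] → cuts [20, 53, 60, 67, 81, 88, 129, 147, 157, 194, 204, 217, 227, 252, 264]

Pooled cuts: [0, 12, 20, 31, 42, 53, 60, 67, 73, 81, 88, 94, 102, 121, 129, 147, 157, 164, 186, 194, 204, 217, 227, 252, 264]

Fragment lengths:
  0→12: 12 bp
  12→20: 8 bp
  20→31: 11 bp
  31→42: 11 bp
  42→53: 11 bp
  53→60: 7 bp
  60→67: 7 bp
  67→73: 6 bp
  73→81: 8 bp
  81→88: 7 bp
  88→94: 6 bp
  94→102: 8 bp
  102→121: 19 bp
  121→129: 8 bp
  129→147: 18 bp
  147→157: 10 bp
  157→164: 7 bp
  164→186: 22 bp
  186→194: 8 bp
  194→204: 10 bp
  204→217: 13 bp
  217→227: 10 bp
  227→252: 25 bp
  252→264: 12 bp
  264→0 (wrap): 273-264+0 = 9 bp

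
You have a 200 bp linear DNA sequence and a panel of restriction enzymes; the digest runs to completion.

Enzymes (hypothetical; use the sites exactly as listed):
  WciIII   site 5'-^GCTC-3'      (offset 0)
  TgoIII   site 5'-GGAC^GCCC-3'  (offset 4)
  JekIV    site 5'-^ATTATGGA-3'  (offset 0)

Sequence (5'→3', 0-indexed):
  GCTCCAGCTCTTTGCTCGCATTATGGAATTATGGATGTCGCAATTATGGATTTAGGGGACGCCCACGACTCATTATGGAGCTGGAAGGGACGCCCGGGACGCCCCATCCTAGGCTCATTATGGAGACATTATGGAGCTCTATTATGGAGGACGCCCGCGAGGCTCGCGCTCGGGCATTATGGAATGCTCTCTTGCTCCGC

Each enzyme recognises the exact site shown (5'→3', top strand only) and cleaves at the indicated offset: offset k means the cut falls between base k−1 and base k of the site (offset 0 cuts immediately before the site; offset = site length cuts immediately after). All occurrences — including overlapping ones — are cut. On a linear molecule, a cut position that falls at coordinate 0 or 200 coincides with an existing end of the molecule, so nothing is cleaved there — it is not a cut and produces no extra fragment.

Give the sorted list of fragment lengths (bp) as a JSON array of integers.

Per-enzyme occurrences:
  WciIII (GCTC, off=0): starts [0, 6, 13, 112, 135, 161, 167, 185, 193] → cuts [6, 13, 112, 135, 161, 167, 185, 193] (position 0 is a terminus of the linear molecule — no cut)
  TgoIII (GGACGCCC, off=4): starts [56, 87, 96, 148] → cuts [60, 91, 100, 152]
  JekIV (ATTATGGA, off=0): starts [19, 27, 42, 71, 116, 127, 140, 175] → cuts [19, 27, 42, 71, 116, 127, 140, 175]

Pooled cuts: [6, 13, 19, 27, 42, 60, 71, 91, 100, 112, 116, 127, 135, 140, 152, 161, 167, 175, 185, 193]

Fragment lengths:
  [0,6): 6 bp
  [6,13): 7 bp
  [13,19): 6 bp
  [19,27): 8 bp
  [27,42): 15 bp
  [42,60): 18 bp
  [60,71): 11 bp
  [71,91): 20 bp
  [91,100): 9 bp
  [100,112): 12 bp
  [112,116): 4 bp
  [116,127): 11 bp
  [127,135): 8 bp
  [135,140): 5 bp
  [140,152): 12 bp
  [152,161): 9 bp
  [161,167): 6 bp
  [167,175): 8 bp
  [175,185): 10 bp
  [185,193): 8 bp
  [193,200): 7 bp

[4,5,6,6,6,7,7,8,8,8,8,9,9,10,11,11,12,12,15,18,20]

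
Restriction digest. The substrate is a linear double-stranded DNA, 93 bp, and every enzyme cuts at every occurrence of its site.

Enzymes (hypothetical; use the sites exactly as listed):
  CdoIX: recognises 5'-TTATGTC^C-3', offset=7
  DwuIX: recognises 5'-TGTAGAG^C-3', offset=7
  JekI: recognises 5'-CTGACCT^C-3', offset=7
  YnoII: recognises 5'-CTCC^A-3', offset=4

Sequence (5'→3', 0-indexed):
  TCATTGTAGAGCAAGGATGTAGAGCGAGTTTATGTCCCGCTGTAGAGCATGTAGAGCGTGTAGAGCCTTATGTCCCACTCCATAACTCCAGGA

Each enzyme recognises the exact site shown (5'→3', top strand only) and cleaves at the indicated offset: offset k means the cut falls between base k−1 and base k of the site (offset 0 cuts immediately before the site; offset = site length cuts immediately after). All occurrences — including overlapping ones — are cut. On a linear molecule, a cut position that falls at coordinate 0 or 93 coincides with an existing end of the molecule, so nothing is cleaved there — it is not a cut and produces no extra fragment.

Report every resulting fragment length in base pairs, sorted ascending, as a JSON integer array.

[4,7,8,9,9,9,11,11,12,13]

Scan for sites:
  CdoIX TTATGTCC/7: at [29, 67] ⇒ [36, 74]
  DwuIX TGTAGAGC/7: at [4, 17, 40, 49, 58] ⇒ [11, 24, 47, 56, 65]
  JekI (CTGACCTC, off=7): no sites
  YnoII CTCCA/4: at [77, 85] ⇒ [81, 89]

Pooled cuts: [11, 24, 36, 47, 56, 65, 74, 81, 89]

Fragments:
  [0,11): 11 bp
  [11,24): 13 bp
  [24,36): 12 bp
  [36,47): 11 bp
  [47,56): 9 bp
  [56,65): 9 bp
  [65,74): 9 bp
  [74,81): 7 bp
  [81,89): 8 bp
  [89,93): 4 bp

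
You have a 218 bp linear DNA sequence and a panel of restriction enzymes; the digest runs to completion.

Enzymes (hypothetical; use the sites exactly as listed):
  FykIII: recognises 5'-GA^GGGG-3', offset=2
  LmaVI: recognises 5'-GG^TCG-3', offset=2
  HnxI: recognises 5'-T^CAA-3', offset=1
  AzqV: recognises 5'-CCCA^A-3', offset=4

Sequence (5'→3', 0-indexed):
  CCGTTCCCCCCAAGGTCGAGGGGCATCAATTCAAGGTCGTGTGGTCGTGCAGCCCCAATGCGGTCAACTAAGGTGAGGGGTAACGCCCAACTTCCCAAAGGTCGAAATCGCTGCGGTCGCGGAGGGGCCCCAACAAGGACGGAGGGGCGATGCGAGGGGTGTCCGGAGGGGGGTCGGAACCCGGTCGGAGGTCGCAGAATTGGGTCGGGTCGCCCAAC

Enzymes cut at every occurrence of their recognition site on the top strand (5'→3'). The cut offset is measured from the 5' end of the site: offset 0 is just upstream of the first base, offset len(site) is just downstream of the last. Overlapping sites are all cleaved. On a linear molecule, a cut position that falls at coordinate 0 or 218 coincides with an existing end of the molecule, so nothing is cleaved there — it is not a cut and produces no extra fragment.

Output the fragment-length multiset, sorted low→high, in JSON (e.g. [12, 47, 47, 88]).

[2,3,4,4,5,5,5,6,7,7,7,7,7,8,8,9,11,11,12,12,12,12,13,13,13,15]

Site scan:
  FykIII GAGGGG/2: at [17, 74, 121, 141, 153, 165] ⇒ [19, 76, 123, 143, 155, 167]
  LmaVI GGTCG/2: at [13, 34, 42, 99, 114, 171, 182, 189, 202, 207] ⇒ [15, 36, 44, 101, 116, 173, 184, 191, 204, 209]
  HnxI TCAA/1: at [25, 30, 63] ⇒ [26, 31, 64]
  AzqV CCCAA/4: at [8, 53, 85, 93, 128, 212] ⇒ [12, 57, 89, 97, 132, 216]

Pooled cuts: [12, 15, 19, 26, 31, 36, 44, 57, 64, 76, 89, 97, 101, 116, 123, 132, 143, 155, 167, 173, 184, 191, 204, 209, 216]

Fragment lengths:
  [0,12): 12 bp
  [12,15): 3 bp
  [15,19): 4 bp
  [19,26): 7 bp
  [26,31): 5 bp
  [31,36): 5 bp
  [36,44): 8 bp
  [44,57): 13 bp
  [57,64): 7 bp
  [64,76): 12 bp
  [76,89): 13 bp
  [89,97): 8 bp
  [97,101): 4 bp
  [101,116): 15 bp
  [116,123): 7 bp
  [123,132): 9 bp
  [132,143): 11 bp
  [143,155): 12 bp
  [155,167): 12 bp
  [167,173): 6 bp
  [173,184): 11 bp
  [184,191): 7 bp
  [191,204): 13 bp
  [204,209): 5 bp
  [209,216): 7 bp
  [216,218): 2 bp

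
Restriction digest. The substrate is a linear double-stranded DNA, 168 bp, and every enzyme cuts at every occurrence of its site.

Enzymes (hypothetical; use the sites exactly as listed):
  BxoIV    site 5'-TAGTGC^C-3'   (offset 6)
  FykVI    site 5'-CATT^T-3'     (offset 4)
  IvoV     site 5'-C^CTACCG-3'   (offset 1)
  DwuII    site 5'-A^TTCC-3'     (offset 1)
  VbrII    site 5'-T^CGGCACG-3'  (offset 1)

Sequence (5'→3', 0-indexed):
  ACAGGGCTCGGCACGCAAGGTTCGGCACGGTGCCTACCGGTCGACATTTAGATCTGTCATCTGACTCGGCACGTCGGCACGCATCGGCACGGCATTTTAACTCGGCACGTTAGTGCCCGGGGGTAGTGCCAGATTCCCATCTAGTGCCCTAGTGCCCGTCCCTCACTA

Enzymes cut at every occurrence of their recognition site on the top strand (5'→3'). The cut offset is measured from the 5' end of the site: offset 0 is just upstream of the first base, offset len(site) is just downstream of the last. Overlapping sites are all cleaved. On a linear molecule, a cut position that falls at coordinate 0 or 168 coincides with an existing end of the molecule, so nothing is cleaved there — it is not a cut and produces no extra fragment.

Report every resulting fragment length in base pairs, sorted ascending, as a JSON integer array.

[4,6,8,8,8,10,11,12,13,13,14,14,14,15,18]

Site scan:
  BxoIV (TAGTGCC, off=6): starts [110, 123, 141, 149] → cuts [116, 129, 147, 155]
  FykVI (CATTT, off=4): starts [44, 92] → cuts [48, 96]
  IvoV (CCTACCG, off=1): starts [32] → cuts [33]
  DwuII (ATTCC, off=1): starts [132] → cuts [133]
  VbrII (TCGGCACG, off=1): starts [7, 21, 65, 73, 83, 101] → cuts [8, 22, 66, 74, 84, 102]

All cut coordinates (distinct, sorted): [8, 22, 33, 48, 66, 74, 84, 96, 102, 116, 129, 133, 147, 155]

Fragments:
  [0,8): 8 bp
  [8,22): 14 bp
  [22,33): 11 bp
  [33,48): 15 bp
  [48,66): 18 bp
  [66,74): 8 bp
  [74,84): 10 bp
  [84,96): 12 bp
  [96,102): 6 bp
  [102,116): 14 bp
  [116,129): 13 bp
  [129,133): 4 bp
  [133,147): 14 bp
  [147,155): 8 bp
  [155,168): 13 bp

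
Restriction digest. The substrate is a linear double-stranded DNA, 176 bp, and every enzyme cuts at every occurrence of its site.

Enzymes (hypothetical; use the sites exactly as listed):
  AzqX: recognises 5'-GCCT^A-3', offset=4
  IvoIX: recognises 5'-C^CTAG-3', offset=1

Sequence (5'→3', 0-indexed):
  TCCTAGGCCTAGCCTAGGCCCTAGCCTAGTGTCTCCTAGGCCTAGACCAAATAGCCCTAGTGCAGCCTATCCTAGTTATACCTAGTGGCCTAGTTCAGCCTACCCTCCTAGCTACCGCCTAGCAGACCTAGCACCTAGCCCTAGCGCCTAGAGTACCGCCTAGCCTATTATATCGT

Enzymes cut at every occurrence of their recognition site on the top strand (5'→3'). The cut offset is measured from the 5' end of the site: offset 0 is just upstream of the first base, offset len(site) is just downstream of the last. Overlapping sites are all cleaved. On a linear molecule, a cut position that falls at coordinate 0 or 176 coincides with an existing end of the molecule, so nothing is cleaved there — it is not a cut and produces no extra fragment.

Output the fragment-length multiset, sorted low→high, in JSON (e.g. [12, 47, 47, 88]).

Scan for sites:
  AzqX GCCTA/4: at [6, 11, 23, 39, 64, 87, 97, 116, 145, 157, 162] ⇒ [10, 15, 27, 43, 68, 91, 101, 120, 149, 161, 166]
  IvoIX CCTAG/1: at [1, 7, 12, 19, 24, 34, 40, 55, 70, 80, 88, 106, 117, 126, 133, 139, 146, 158] ⇒ [2, 8, 13, 20, 25, 35, 41, 56, 71, 81, 89, 107, 118, 127, 134, 140, 147, 159]

All cut coordinates (distinct, sorted): [2, 8, 10, 13, 15, 20, 25, 27, 35, 41, 43, 56, 68, 71, 81, 89, 91, 101, 107, 118, 120, 127, 134, 140, 147, 149, 159, 161, 166]

Fragments:
  [0,2): 2 bp
  [2,8): 6 bp
  [8,10): 2 bp
  [10,13): 3 bp
  [13,15): 2 bp
  [15,20): 5 bp
  [20,25): 5 bp
  [25,27): 2 bp
  [27,35): 8 bp
  [35,41): 6 bp
  [41,43): 2 bp
  [43,56): 13 bp
  [56,68): 12 bp
  [68,71): 3 bp
  [71,81): 10 bp
  [81,89): 8 bp
  [89,91): 2 bp
  [91,101): 10 bp
  [101,107): 6 bp
  [107,118): 11 bp
  [118,120): 2 bp
  [120,127): 7 bp
  [127,134): 7 bp
  [134,140): 6 bp
  [140,147): 7 bp
  [147,149): 2 bp
  [149,159): 10 bp
  [159,161): 2 bp
  [161,166): 5 bp
  [166,176): 10 bp

[2,2,2,2,2,2,2,2,2,3,3,5,5,5,6,6,6,6,7,7,7,8,8,10,10,10,10,11,12,13]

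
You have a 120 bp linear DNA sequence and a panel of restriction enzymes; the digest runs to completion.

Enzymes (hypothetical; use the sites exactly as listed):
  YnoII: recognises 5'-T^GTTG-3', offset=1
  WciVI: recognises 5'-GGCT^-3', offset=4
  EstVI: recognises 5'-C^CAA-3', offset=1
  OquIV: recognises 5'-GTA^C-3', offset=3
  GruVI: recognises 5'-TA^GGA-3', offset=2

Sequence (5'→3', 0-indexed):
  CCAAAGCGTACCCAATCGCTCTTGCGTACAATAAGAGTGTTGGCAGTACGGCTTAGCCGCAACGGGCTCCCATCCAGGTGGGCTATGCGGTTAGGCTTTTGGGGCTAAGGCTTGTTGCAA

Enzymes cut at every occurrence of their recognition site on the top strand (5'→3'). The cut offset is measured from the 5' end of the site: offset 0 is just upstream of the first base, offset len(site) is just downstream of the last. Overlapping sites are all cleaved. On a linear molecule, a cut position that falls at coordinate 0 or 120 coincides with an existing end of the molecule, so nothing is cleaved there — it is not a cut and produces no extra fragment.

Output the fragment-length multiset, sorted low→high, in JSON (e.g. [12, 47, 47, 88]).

[1,1,2,5,6,7,9,9,10,10,13,15,16,16]

Scan for sites:
  YnoII (TGTTG, off=1): starts [37, 112] → cuts [38, 113]
  WciVI (GGCT, off=4): starts [49, 64, 80, 93, 102, 108] → cuts [53, 68, 84, 97, 106, 112]
  EstVI (CCAA, off=1): starts [0, 11] → cuts [1, 12]
  OquIV (GTAC, off=3): starts [7, 25, 45] → cuts [10, 28, 48]
  GruVI (TAGGA, off=2): no sites

All cut coordinates (distinct, sorted): [1, 10, 12, 28, 38, 48, 53, 68, 84, 97, 106, 112, 113]

Fragment lengths:
  [0,1): 1 bp
  [1,10): 9 bp
  [10,12): 2 bp
  [12,28): 16 bp
  [28,38): 10 bp
  [38,48): 10 bp
  [48,53): 5 bp
  [53,68): 15 bp
  [68,84): 16 bp
  [84,97): 13 bp
  [97,106): 9 bp
  [106,112): 6 bp
  [112,113): 1 bp
  [113,120): 7 bp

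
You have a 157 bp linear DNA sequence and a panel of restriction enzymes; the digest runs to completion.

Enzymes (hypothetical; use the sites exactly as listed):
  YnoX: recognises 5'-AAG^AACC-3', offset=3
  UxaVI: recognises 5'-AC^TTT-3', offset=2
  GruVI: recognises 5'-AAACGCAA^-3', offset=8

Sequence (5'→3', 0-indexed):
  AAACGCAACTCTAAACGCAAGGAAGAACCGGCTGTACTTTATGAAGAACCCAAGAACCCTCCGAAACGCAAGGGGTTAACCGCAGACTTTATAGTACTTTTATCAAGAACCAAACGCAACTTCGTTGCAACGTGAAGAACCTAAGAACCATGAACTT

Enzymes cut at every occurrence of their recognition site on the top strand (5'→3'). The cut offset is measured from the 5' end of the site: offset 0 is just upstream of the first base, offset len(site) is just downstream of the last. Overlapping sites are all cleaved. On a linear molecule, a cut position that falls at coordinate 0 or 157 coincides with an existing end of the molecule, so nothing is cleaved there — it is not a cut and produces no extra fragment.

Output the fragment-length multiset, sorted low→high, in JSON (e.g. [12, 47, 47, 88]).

[5,8,8,8,9,10,10,12,12,12,12,16,17,18]

Per-enzyme occurrences:
  YnoX (AAGAACC, off=3): starts [22, 43, 51, 104, 134, 142] → cuts [25, 46, 54, 107, 137, 145]
  UxaVI (ACTTT, off=2): starts [35, 85, 95] → cuts [37, 87, 97]
  GruVI (AAACGCAA, off=8): starts [0, 12, 63, 111] → cuts [8, 20, 71, 119]

All cut coordinates (distinct, sorted): [8, 20, 25, 37, 46, 54, 71, 87, 97, 107, 119, 137, 145]

Fragment lengths:
  [0,8): 8 bp
  [8,20): 12 bp
  [20,25): 5 bp
  [25,37): 12 bp
  [37,46): 9 bp
  [46,54): 8 bp
  [54,71): 17 bp
  [71,87): 16 bp
  [87,97): 10 bp
  [97,107): 10 bp
  [107,119): 12 bp
  [119,137): 18 bp
  [137,145): 8 bp
  [145,157): 12 bp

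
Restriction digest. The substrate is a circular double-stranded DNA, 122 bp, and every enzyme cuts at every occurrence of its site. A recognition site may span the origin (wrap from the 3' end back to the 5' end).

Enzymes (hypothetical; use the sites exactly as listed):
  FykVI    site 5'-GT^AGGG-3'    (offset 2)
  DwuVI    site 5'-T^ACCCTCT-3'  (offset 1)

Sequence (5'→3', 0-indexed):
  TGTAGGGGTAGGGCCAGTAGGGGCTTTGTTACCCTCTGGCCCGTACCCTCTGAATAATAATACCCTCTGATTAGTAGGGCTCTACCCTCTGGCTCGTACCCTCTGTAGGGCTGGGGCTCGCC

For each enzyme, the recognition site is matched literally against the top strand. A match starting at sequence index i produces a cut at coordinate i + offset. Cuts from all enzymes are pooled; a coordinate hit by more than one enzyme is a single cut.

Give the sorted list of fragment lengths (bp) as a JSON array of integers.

Scan for sites:
  FykVI GTAGGG/2: at [1, 7, 16, 73, 104] ⇒ [3, 9, 18, 75, 106]
  DwuVI TACCCTCT/1: at [29, 43, 60, 82, 96] ⇒ [30, 44, 61, 83, 97]

All cut coordinates (distinct, sorted): [3, 9, 18, 30, 44, 61, 75, 83, 97, 106]

Fragment lengths:
  3→9: 6 bp
  9→18: 9 bp
  18→30: 12 bp
  30→44: 14 bp
  44→61: 17 bp
  61→75: 14 bp
  75→83: 8 bp
  83→97: 14 bp
  97→106: 9 bp
  106→3 (wrap): 122-106+3 = 19 bp

[6,8,9,9,12,14,14,14,17,19]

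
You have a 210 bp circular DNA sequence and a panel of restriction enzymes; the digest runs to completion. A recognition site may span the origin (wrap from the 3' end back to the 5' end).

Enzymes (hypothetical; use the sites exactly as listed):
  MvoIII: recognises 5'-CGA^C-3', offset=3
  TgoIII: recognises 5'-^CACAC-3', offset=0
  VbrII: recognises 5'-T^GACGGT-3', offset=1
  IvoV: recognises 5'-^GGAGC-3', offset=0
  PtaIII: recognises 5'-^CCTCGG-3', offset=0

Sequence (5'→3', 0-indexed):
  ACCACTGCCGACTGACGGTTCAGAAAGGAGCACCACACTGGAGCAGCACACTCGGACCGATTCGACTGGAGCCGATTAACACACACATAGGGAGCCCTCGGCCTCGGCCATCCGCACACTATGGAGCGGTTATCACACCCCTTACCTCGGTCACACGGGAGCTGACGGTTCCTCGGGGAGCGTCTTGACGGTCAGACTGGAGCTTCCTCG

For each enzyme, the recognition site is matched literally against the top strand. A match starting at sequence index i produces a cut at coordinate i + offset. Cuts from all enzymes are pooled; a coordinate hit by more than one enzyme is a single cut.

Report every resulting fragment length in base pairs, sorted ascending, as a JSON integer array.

Per-enzyme occurrences:
  MvoIII CGAC/3: at [8, 62, 208] ⇒ [1, 11, 65]
  TgoIII CACAC/0: at [33, 46, 79, 81, 114, 133, 151] ⇒ [33, 46, 79, 81, 114, 133, 151]
  VbrII TGACGGT/1: at [12, 162, 185] ⇒ [13, 163, 186]
  IvoV GGAGC/0: at [26, 39, 67, 90, 122, 157, 176, 198] ⇒ [26, 39, 67, 90, 122, 157, 176, 198]
  PtaIII CCTCGG/0: at [95, 101, 144, 170] ⇒ [95, 101, 144, 170]

All cut coordinates (distinct, sorted): [1, 11, 13, 26, 33, 39, 46, 65, 67, 79, 81, 90, 95, 101, 114, 122, 133, 144, 151, 157, 163, 170, 176, 186, 198]

Fragment lengths:
  1→11: 10 bp
  11→13: 2 bp
  13→26: 13 bp
  26→33: 7 bp
  33→39: 6 bp
  39→46: 7 bp
  46→65: 19 bp
  65→67: 2 bp
  67→79: 12 bp
  79→81: 2 bp
  81→90: 9 bp
  90→95: 5 bp
  95→101: 6 bp
  101→114: 13 bp
  114→122: 8 bp
  122→133: 11 bp
  133→144: 11 bp
  144→151: 7 bp
  151→157: 6 bp
  157→163: 6 bp
  163→170: 7 bp
  170→176: 6 bp
  176→186: 10 bp
  186→198: 12 bp
  198→1 (wrap): 210-198+1 = 13 bp

[2,2,2,5,6,6,6,6,6,7,7,7,7,8,9,10,10,11,11,12,12,13,13,13,19]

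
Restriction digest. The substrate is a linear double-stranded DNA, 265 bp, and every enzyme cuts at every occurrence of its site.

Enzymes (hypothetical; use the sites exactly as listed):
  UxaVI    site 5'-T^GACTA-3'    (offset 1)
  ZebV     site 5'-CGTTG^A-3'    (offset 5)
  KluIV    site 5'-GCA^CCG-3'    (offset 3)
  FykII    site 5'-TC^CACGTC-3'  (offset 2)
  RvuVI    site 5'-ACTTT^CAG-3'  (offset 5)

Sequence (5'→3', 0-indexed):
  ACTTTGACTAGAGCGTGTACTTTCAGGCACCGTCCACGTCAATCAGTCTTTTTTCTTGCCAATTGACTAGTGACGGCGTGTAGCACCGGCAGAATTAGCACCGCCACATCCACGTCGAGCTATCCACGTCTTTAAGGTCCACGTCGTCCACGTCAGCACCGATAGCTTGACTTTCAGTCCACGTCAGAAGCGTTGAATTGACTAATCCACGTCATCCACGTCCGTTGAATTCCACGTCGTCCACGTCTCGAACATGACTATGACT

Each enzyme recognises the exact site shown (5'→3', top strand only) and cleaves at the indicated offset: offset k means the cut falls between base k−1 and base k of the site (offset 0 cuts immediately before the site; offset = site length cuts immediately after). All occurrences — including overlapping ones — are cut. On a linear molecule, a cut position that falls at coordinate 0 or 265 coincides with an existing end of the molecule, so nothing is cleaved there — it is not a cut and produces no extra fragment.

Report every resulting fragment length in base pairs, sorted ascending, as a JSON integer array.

Per-enzyme occurrences:
  UxaVI (TGACTA, off=1): starts [4, 63, 198, 254] → cuts [5, 64, 199, 255]
  ZebV (CGTTGA, off=5): starts [190, 222] → cuts [195, 227]
  KluIV (GCACCG, off=3): starts [26, 82, 97, 155] → cuts [29, 85, 100, 158]
  FykII (TCCACGTC, off=2): starts [32, 108, 122, 137, 146, 177, 205, 214, 230, 239] → cuts [34, 110, 124, 139, 148, 179, 207, 216, 232, 241]
  RvuVI (ACTTTCAG, off=5): starts [18, 169] → cuts [23, 174]

All cut coordinates (distinct, sorted): [5, 23, 29, 34, 64, 85, 100, 110, 124, 139, 148, 158, 174, 179, 195, 199, 207, 216, 227, 232, 241, 255]

Fragments:
  [0,5): 5 bp
  [5,23): 18 bp
  [23,29): 6 bp
  [29,34): 5 bp
  [34,64): 30 bp
  [64,85): 21 bp
  [85,100): 15 bp
  [100,110): 10 bp
  [110,124): 14 bp
  [124,139): 15 bp
  [139,148): 9 bp
  [148,158): 10 bp
  [158,174): 16 bp
  [174,179): 5 bp
  [179,195): 16 bp
  [195,199): 4 bp
  [199,207): 8 bp
  [207,216): 9 bp
  [216,227): 11 bp
  [227,232): 5 bp
  [232,241): 9 bp
  [241,255): 14 bp
  [255,265): 10 bp

[4,5,5,5,5,6,8,9,9,9,10,10,10,11,14,14,15,15,16,16,18,21,30]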